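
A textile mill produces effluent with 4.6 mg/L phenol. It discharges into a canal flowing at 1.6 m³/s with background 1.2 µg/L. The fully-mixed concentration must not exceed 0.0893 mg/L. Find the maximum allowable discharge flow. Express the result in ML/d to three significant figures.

2.70 ML/d

1.2 µg/L = 0.0012 mg/L.
Mass balance at complete mixing: C_std·(Q_w + Q_r) = Q_w·C_e + Q_r·C_b.
Rearranging, Q_w = Q_r·(C_std − C_b)/(C_e − C_std) = 1.6·(0.0893 − 0.0012) / (4.6 − 0.0893) = 0.03125 m³/s.
= 2.7 ML/d.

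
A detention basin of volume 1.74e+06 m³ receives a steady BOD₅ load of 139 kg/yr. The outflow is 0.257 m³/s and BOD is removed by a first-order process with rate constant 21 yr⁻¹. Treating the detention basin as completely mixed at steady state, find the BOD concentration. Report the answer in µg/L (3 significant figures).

3.11 µg/L

Outflow Q = 0.257 m³/s × 3.156e+07 s/yr = 8.11e+06 m³/yr.
Steady-state CSTR mass balance: W = Q·C + k·V·C, so C = W/(Q + kV).
Q + kV = 8.11e+06 + 21·1.74e+06 = 4.465e+07 m³/yr.
C = 139/4.465e+07 = 3.113e-06 kg/m³ = 0.003113 mg/L = 3.113 µg/L.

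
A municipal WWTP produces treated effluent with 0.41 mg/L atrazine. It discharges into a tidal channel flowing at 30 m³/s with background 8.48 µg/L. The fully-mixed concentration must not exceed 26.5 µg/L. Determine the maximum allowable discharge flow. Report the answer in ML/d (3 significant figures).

8.48 µg/L = 0.00848 mg/L.
26.5 µg/L = 0.0265 mg/L.
Mass balance at complete mixing: C_std·(Q_w + Q_r) = Q_w·C_e + Q_r·C_b.
Rearranging, Q_w = Q_r·(C_std − C_b)/(C_e − C_std) = 30·(0.0265 − 0.00848) / (0.41 − 0.0265) = 1.41 m³/s.
= 121.8 ML/d.

122 ML/d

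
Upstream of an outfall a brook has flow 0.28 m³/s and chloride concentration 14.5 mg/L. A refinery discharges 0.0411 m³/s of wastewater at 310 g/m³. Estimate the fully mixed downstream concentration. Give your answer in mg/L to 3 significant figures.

By mass balance at complete mixing, C = (0.0411·310 + 0.28·14.5) / (0.0411 + 0.28) = 16.8/0.3211 = 52.32 mg/L.

52.3 mg/L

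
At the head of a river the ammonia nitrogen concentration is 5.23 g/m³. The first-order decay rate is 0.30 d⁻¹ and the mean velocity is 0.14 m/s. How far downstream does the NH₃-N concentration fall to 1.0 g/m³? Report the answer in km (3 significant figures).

From C = C₀·e^(−kt), t = ln(C₀/C)/k = ln(5.23/1.0)/0.30 = 1.654/0.30 = 5.515 d.
Distance = v·t = 0.14 m/s × 4.765e+05 s = 6.671e+04 m = 66.71 km.

66.7 km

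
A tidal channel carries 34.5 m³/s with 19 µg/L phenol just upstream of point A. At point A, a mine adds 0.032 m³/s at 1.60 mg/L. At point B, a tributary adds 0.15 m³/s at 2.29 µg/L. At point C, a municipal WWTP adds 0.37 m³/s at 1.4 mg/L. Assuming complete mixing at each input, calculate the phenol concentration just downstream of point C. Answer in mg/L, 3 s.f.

19 µg/L = 0.019 mg/L.
After input A: C = (34.5·0.019 + 0.032·1.6) / 34.53 = 0.02047 mg/L.
2.29 µg/L = 0.00229 mg/L.
After input B: C = (34.53·0.02047 + 0.15·0.00229) / 34.68 = 0.02039 mg/L.
After input C: C = (34.68·0.02039 + 0.37·1.4) / 35.05 = 0.03495 mg/L.

0.0349 mg/L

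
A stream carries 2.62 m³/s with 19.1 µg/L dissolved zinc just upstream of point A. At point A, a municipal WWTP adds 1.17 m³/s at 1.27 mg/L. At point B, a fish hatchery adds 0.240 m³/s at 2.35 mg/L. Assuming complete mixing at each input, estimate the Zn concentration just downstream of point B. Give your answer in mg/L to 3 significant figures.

0.521 mg/L

19.1 µg/L = 0.0191 mg/L.
After input A: C = (2.62·0.0191 + 1.17·1.27) / 3.79 = 0.4053 mg/L.
After input B: C = (3.79·0.4053 + 0.24·2.35) / 4.03 = 0.5211 mg/L.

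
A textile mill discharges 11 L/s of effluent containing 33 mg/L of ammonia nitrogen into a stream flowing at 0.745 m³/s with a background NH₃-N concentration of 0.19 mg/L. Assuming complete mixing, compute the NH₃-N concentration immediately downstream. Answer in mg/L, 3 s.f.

0.667 mg/L

11 L/s = 0.011 m³/s.
Flow-weighted mixing gives C = (0.011·33 + 0.745·0.19) / (0.011 + 0.745) = 0.5046/0.756 = 0.6674 mg/L.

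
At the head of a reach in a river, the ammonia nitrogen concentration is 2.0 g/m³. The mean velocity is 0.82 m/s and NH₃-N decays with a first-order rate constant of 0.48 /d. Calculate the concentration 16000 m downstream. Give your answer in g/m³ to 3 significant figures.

Travel time t = 16000 m / 0.82 m/s = 1.6e+04/0.82 = 1.951e+04 s = 0.2258 d.
First-order decay: C = 2.0·exp(−0.48·0.2258) = 2.0·0.8973 = 1.795 g/m³.

1.79 g/m³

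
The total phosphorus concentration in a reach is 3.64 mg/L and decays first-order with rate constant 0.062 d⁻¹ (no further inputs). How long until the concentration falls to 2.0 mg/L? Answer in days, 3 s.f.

t = ln(C₀/C)/k = ln(3.64/2.0)/0.062 = 0.5988/0.062 = 9.659 d.

9.66 d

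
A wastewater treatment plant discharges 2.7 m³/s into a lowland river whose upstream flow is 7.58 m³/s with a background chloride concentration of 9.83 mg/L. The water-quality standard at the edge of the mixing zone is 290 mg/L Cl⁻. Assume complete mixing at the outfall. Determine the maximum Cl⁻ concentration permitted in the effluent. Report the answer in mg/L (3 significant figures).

Mass balance: 290·10.28 = 2.7·Cₑ + 7.58·9.83.
Cₑ = (2981 − 74.51) / 2.7 = 1077 mg/L.

1080 mg/L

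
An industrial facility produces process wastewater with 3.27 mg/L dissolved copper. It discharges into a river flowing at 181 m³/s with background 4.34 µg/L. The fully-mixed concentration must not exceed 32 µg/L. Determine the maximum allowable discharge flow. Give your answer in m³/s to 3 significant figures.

1.55 m³/s

4.34 µg/L = 0.00434 mg/L.
32 µg/L = 0.032 mg/L.
Mass balance at complete mixing: C_std·(Q_w + Q_r) = Q_w·C_e + Q_r·C_b.
Rearranging, Q_w = Q_r·(C_std − C_b)/(C_e − C_std) = 181·(0.032 − 0.00434) / (3.27 − 0.032) = 1.546 m³/s.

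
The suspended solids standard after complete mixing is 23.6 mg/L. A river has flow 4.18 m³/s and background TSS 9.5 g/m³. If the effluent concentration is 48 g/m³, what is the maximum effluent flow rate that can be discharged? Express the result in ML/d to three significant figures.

209 ML/d

Mass balance at complete mixing: C_std·(Q_w + Q_r) = Q_w·C_e + Q_r·C_b.
Rearranging, Q_w = Q_r·(C_std − C_b)/(C_e − C_std) = 4.18·(23.6 − 9.5) / (48 − 23.6) = 2.415 m³/s.
= 208.7 ML/d.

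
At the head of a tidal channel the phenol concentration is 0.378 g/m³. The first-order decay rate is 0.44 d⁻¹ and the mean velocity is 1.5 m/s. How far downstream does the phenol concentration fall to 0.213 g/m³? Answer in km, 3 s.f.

From C = C₀·e^(−kt), t = ln(C₀/C)/k = ln(0.378/0.213)/0.44 = 0.5736/0.44 = 1.304 d.
Distance = v·t = 1.5 m/s × 1.126e+05 s = 1.69e+05 m = 169 km.

169 km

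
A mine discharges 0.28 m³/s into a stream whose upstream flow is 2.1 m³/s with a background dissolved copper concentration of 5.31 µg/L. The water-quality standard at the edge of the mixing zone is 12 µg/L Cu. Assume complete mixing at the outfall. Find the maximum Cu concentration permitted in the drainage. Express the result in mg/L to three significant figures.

0.0622 mg/L

5.31 µg/L = 0.00531 mg/L.
12 µg/L = 0.012 mg/L.
Mass balance: 0.012·2.38 = 0.28·Cₑ + 2.1·0.00531.
Cₑ = (0.02856 − 0.01115) / 0.28 = 0.06217 mg/L.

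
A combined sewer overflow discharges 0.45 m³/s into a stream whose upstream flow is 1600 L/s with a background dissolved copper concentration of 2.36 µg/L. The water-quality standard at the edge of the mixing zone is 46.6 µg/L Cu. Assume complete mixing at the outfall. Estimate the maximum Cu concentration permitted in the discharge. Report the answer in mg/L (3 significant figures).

0.204 mg/L

1600 L/s = 1.6 m³/s.
2.36 µg/L = 0.00236 mg/L.
46.6 µg/L = 0.0466 mg/L.
Mass balance: 0.0466·2.05 = 0.45·Cₑ + 1.6·0.00236.
Cₑ = (0.09553 − 0.003776) / 0.45 = 0.2039 mg/L.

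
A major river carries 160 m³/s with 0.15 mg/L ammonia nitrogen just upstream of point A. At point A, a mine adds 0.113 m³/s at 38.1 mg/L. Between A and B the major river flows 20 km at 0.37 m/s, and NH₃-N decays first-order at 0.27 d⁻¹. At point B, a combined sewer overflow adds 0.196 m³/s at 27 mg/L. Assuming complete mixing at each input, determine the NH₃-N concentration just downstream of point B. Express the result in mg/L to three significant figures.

After input A: C = (160·0.15 + 0.113·38.1) / 160.1 = 0.1768 mg/L.
Over the 20 km reach to input B (t = 5.405e+04 s = 0.6256 d), decay gives C = 0.1768·exp(−0.27·0.6256) = 0.1493 mg/L.
After input B: C = (160.1·0.1493 + 0.196·27) / 160.3 = 0.1821 mg/L.

0.182 mg/L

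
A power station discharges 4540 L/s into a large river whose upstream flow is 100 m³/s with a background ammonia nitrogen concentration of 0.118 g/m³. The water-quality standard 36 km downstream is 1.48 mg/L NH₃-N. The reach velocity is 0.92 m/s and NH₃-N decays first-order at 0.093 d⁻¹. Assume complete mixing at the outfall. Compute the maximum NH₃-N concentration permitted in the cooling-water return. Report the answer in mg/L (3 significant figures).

32.9 mg/L

4540 L/s = 4.54 m³/s.
Travel time to the compliance point: t = 3.6e+04/0.92 = 3.913e+04 s = 0.4529 d; decay factor exp(−0.093·0.4529) = 0.9588.
So the concentration just after mixing may be at most 1.48/0.9588 = 1.544 mg/L.
Mass balance: 1.544·104.5 = 4.54·Cₑ + 100·0.118.
Cₑ = (161.4 − 11.8) / 4.54 = 32.95 mg/L.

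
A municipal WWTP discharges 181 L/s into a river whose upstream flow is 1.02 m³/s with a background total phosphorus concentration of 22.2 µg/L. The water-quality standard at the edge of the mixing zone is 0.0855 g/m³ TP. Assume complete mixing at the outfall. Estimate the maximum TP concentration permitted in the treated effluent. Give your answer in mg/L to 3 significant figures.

0.442 mg/L

181 L/s = 0.181 m³/s.
22.2 µg/L = 0.0222 mg/L.
Mass balance: 0.0855·1.201 = 0.181·Cₑ + 1.02·0.0222.
Cₑ = (0.1027 − 0.02264) / 0.181 = 0.4422 mg/L.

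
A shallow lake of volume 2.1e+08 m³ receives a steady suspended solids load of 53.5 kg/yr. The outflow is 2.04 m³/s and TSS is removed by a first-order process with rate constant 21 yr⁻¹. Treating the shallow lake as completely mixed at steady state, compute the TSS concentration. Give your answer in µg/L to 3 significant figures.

0.0120 µg/L

Outflow Q = 2.04 m³/s × 3.156e+07 s/yr = 6.438e+07 m³/yr.
Steady-state CSTR mass balance: W = Q·C + k·V·C, so C = W/(Q + kV).
Q + kV = 6.438e+07 + 21·2.1e+08 = 4.474e+09 m³/yr.
C = 53.5/4.474e+09 = 1.196e-08 kg/m³ = 1.196e-05 mg/L = 0.01196 µg/L.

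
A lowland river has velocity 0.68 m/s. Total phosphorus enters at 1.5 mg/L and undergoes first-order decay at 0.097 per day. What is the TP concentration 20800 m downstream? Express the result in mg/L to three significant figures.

1.45 mg/L

Travel time t = 20800 m / 0.68 m/s = 2.08e+04/0.68 = 3.059e+04 s = 0.354 d.
First-order decay: C = 1.5·exp(−0.097·0.354) = 1.5·0.9662 = 1.449 mg/L.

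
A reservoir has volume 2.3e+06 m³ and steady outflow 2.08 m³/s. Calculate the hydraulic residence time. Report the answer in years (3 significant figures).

0.0350 yr

Q = 2.08 m³/s × 3.156e+07 s/yr = 6.564e+07 m³/yr.
Hydraulic residence time τ = V/Q = 2.3e+06/6.564e+07 = 0.03504 yr.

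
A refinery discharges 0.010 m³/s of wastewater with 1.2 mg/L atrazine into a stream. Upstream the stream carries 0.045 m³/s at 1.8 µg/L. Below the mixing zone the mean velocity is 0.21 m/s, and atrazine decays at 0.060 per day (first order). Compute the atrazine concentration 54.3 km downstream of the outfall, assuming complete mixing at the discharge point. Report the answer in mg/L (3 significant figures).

1.8 µg/L = 0.0018 mg/L.
After complete mixing, C₀ = (0.01·1.2 + 0.045·0.0018) / 0.055 = 0.2197 mg/L.
Travel time t = 5.43e+04 m / 0.21 m/s = 2.586e+05 s = 2.993 d.
C = 0.2197·exp(−0.060·2.993) = 0.2197·0.8356 = 0.1836 mg/L.

0.184 mg/L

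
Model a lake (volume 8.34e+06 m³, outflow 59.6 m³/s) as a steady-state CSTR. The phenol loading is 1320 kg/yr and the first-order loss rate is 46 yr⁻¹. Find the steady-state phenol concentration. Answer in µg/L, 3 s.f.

0.583 µg/L

Outflow Q = 59.6 m³/s × 3.156e+07 s/yr = 1.881e+09 m³/yr.
Steady-state CSTR mass balance: W = Q·C + k·V·C, so C = W/(Q + kV).
Q + kV = 1.881e+09 + 46·8.34e+06 = 2.264e+09 m³/yr.
C = 1320/2.264e+09 = 5.829e-07 kg/m³ = 0.0005829 mg/L = 0.5829 µg/L.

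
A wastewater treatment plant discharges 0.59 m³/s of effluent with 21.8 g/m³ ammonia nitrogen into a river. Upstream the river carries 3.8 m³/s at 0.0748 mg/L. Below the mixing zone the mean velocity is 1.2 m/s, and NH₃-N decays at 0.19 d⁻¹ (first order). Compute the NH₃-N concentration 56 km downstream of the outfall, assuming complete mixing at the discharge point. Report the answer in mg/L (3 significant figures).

2.70 mg/L

After complete mixing, C₀ = (0.59·21.8 + 3.8·0.0748) / 4.39 = 2.995 mg/L.
Travel time t = 5.6e+04 m / 1.2 m/s = 4.667e+04 s = 0.5401 d.
C = 2.995·exp(−0.19·0.5401) = 2.995·0.9025 = 2.703 mg/L.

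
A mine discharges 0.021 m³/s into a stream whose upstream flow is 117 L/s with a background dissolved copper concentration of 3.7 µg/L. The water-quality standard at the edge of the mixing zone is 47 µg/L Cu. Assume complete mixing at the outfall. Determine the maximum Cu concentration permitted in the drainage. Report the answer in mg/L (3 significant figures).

0.288 mg/L

117 L/s = 0.117 m³/s.
3.7 µg/L = 0.0037 mg/L.
47 µg/L = 0.047 mg/L.
Mass balance: 0.047·0.138 = 0.021·Cₑ + 0.117·0.0037.
Cₑ = (0.006486 − 0.0004329) / 0.021 = 0.2882 mg/L.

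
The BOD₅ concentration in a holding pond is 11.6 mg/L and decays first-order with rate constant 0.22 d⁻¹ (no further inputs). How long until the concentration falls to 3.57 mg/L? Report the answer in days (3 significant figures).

t = ln(C₀/C)/k = ln(11.6/3.57)/0.22 = 1.178/0.22 = 5.357 d.

5.36 d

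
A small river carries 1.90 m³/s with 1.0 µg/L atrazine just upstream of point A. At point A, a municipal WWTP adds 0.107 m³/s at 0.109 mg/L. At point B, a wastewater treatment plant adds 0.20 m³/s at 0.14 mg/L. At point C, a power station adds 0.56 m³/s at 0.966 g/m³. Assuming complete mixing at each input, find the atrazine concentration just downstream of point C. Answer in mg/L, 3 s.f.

0.211 mg/L

1.0 µg/L = 0.001 mg/L.
After input A: C = (1.9·0.001 + 0.107·0.109) / 2.007 = 0.006758 mg/L.
After input B: C = (2.007·0.006758 + 0.2·0.14) / 2.207 = 0.01883 mg/L.
After input C: C = (2.207·0.01883 + 0.56·0.966) / 2.767 = 0.2105 mg/L.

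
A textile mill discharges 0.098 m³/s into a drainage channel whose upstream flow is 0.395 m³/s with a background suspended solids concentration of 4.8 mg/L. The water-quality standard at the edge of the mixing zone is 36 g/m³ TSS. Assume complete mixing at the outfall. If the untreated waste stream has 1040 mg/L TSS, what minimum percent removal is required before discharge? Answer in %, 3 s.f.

84.4 %

Mass balance: 36·0.493 = 0.098·Cₑ + 0.395·4.8.
Cₑ = (17.75 − 1.896) / 0.098 = 161.8 mg/L.
Required removal = 1 − 161.8/1040 = 84.45 %.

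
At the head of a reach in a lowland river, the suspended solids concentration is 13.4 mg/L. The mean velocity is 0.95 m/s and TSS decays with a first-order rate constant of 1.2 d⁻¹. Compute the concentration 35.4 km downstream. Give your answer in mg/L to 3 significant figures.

Travel time t = 35.4 km / 0.95 m/s = 3.54e+04/0.95 = 3.726e+04 s = 0.4313 d.
First-order decay: C = 13.4·exp(−1.2·0.4313) = 13.4·0.596 = 7.986 mg/L.

7.99 mg/L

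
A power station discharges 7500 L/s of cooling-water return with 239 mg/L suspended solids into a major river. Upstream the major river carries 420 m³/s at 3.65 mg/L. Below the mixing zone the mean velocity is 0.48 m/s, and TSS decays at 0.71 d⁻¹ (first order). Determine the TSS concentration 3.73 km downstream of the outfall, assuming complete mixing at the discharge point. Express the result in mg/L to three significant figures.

7500 L/s = 7.5 m³/s.
After complete mixing, C₀ = (7.5·239 + 420·3.65) / 427.5 = 7.779 mg/L.
Travel time t = 3730 m / 0.48 m/s = 7771 s = 0.08994 d.
C = 7.779·exp(−0.71·0.08994) = 7.779·0.9381 = 7.298 mg/L.

7.30 mg/L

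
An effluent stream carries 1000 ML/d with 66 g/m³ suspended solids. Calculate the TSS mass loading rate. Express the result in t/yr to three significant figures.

24100 t/yr

1000 ML/d = 11.57 m³/s.
Mass flux = Q·C = 11.57 m³/s × 66 g/m³ = 763.9 g/s.
= 763.9 g/s × 31.56 = 2.411e+04 t/yr.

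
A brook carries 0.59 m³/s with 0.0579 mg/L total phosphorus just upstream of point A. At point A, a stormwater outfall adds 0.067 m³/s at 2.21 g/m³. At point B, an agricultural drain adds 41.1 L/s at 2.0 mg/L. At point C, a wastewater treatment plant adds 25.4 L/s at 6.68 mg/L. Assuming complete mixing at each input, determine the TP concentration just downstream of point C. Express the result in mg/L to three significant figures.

After input A: C = (0.59·0.0579 + 0.067·2.21) / 0.657 = 0.2774 mg/L.
41.1 L/s = 0.0411 m³/s.
After input B: C = (0.657·0.2774 + 0.0411·2) / 0.6981 = 0.3788 mg/L.
25.4 L/s = 0.0254 m³/s.
After input C: C = (0.6981·0.3788 + 0.0254·6.68) / 0.7235 = 0.6 mg/L.

0.600 mg/L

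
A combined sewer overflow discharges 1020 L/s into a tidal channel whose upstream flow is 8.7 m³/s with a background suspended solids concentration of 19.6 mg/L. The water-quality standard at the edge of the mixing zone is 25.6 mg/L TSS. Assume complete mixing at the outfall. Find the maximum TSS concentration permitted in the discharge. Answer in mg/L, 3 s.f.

76.8 mg/L

1020 L/s = 1.02 m³/s.
Mass balance: 25.6·9.72 = 1.02·Cₑ + 8.7·19.6.
Cₑ = (248.8 − 170.5) / 1.02 = 76.78 mg/L.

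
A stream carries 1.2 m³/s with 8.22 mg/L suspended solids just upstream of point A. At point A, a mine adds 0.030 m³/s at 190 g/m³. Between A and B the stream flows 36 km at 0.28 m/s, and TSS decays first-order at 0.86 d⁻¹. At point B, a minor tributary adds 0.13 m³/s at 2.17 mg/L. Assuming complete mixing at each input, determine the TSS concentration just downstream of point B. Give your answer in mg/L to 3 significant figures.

3.39 mg/L

After input A: C = (1.2·8.22 + 0.03·190) / 1.23 = 12.65 mg/L.
Over the 36 km reach to input B (t = 1.286e+05 s = 1.488 d), decay gives C = 12.65·exp(−0.86·1.488) = 3.519 mg/L.
After input B: C = (1.23·3.519 + 0.13·2.17) / 1.36 = 3.39 mg/L.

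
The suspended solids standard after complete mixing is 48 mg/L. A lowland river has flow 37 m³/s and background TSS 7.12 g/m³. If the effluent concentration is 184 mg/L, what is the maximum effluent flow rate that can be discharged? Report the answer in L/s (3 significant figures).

Mass balance at complete mixing: C_std·(Q_w + Q_r) = Q_w·C_e + Q_r·C_b.
Rearranging, Q_w = Q_r·(C_std − C_b)/(C_e − C_std) = 37·(48 − 7.12) / (184 − 48) = 11.12 m³/s.
= 1.112e+04 L/s.

11100 L/s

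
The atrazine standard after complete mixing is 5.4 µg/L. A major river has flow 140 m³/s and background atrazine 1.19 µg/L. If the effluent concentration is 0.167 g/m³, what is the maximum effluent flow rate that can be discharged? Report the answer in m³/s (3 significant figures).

1.19 µg/L = 0.00119 mg/L.
5.4 µg/L = 0.0054 mg/L.
Mass balance at complete mixing: C_std·(Q_w + Q_r) = Q_w·C_e + Q_r·C_b.
Rearranging, Q_w = Q_r·(C_std − C_b)/(C_e − C_std) = 140·(0.0054 − 0.00119) / (0.167 − 0.0054) = 3.647 m³/s.

3.65 m³/s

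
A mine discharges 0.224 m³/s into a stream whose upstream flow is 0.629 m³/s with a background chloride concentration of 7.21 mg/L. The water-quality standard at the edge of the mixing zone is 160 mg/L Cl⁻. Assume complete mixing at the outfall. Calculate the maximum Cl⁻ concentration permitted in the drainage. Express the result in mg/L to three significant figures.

Mass balance: 160·0.853 = 0.224·Cₑ + 0.629·7.21.
Cₑ = (136.5 − 4.535) / 0.224 = 589 mg/L.

589 mg/L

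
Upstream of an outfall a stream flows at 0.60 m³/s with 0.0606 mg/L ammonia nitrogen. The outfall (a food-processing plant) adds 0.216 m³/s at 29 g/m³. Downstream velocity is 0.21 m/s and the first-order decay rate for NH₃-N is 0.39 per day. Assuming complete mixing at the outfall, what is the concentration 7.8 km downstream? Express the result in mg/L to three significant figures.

After complete mixing, C₀ = (0.216·29 + 0.6·0.0606) / 0.816 = 7.721 mg/L.
Travel time t = 7800 m / 0.21 m/s = 3.714e+04 s = 0.4299 d.
C = 7.721·exp(−0.39·0.4299) = 7.721·0.8456 = 6.529 mg/L.

6.53 mg/L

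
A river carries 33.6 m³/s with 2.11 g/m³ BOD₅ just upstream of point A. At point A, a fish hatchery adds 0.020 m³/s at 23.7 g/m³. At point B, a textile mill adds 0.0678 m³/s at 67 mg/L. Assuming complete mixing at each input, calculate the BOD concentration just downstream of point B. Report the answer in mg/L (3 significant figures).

2.25 mg/L

After input A: C = (33.6·2.11 + 0.02·23.7) / 33.62 = 2.123 mg/L.
After input B: C = (33.62·2.123 + 0.0678·67) / 33.69 = 2.253 mg/L.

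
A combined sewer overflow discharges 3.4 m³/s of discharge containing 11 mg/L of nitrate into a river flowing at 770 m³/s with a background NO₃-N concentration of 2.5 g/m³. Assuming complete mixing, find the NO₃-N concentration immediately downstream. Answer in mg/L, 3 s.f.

2.54 mg/L

Conservation of mass across the mixing zone: C = (3.4·11 + 770·2.5) / (3.4 + 770) = 1962/773.4 = 2.537 mg/L.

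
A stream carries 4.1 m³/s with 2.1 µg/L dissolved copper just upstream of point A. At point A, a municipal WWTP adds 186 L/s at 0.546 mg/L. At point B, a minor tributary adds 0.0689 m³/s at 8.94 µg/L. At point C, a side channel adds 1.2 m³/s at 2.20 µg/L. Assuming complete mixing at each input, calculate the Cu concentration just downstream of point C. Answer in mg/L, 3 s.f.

0.0204 mg/L

2.1 µg/L = 0.0021 mg/L.
186 L/s = 0.186 m³/s.
After input A: C = (4.1·0.0021 + 0.186·0.546) / 4.286 = 0.0257 mg/L.
8.94 µg/L = 0.00894 mg/L.
After input B: C = (4.286·0.0257 + 0.0689·0.00894) / 4.355 = 0.02544 mg/L.
2.20 µg/L = 0.0022 mg/L.
After input C: C = (4.355·0.02544 + 1.2·0.0022) / 5.555 = 0.02042 mg/L.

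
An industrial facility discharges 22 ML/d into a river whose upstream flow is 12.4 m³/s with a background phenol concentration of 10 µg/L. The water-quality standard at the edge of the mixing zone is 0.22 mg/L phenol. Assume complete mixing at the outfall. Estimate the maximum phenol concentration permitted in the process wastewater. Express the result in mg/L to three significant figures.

22 ML/d = 0.2546 m³/s.
10 µg/L = 0.01 mg/L.
Mass balance: 0.22·12.65 = 0.2546·Cₑ + 12.4·0.01.
Cₑ = (2.784 − 0.124) / 0.2546 = 10.45 mg/L.

10.4 mg/L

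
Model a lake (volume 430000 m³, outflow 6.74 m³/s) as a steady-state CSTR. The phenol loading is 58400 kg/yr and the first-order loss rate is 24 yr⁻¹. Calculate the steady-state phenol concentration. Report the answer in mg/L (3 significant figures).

0.262 mg/L

Outflow Q = 6.74 m³/s × 3.156e+07 s/yr = 2.127e+08 m³/yr.
Steady-state CSTR mass balance: W = Q·C + k·V·C, so C = W/(Q + kV).
Q + kV = 2.127e+08 + 24·430000 = 2.23e+08 m³/yr.
C = 58400/2.23e+08 = 0.0002619 kg/m³ = 0.2619 mg/L.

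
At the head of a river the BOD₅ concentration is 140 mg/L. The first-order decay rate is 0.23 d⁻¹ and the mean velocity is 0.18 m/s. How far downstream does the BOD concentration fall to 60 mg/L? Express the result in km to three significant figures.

57.3 km

From C = C₀·e^(−kt), t = ln(C₀/C)/k = ln(140/60)/0.23 = 0.8473/0.23 = 3.684 d.
Distance = v·t = 0.18 m/s × 3.183e+05 s = 5.729e+04 m = 57.29 km.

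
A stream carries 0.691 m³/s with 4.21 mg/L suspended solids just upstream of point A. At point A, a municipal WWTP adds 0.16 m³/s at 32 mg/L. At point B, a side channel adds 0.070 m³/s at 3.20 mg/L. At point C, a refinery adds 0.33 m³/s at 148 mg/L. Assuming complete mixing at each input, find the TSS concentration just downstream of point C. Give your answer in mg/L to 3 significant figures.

After input A: C = (0.691·4.21 + 0.16·32) / 0.851 = 9.435 mg/L.
After input B: C = (0.851·9.435 + 0.07·3.2) / 0.921 = 8.961 mg/L.
After input C: C = (0.921·8.961 + 0.33·148) / 1.251 = 45.64 mg/L.

45.6 mg/L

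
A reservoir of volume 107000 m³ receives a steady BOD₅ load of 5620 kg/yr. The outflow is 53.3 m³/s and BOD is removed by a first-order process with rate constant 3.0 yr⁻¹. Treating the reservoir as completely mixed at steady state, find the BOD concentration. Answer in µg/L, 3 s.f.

3.34 µg/L

Outflow Q = 53.3 m³/s × 3.156e+07 s/yr = 1.682e+09 m³/yr.
Steady-state CSTR mass balance: W = Q·C + k·V·C, so C = W/(Q + kV).
Q + kV = 1.682e+09 + 3.0·107000 = 1.682e+09 m³/yr.
C = 5620/1.682e+09 = 3.341e-06 kg/m³ = 0.003341 mg/L = 3.341 µg/L.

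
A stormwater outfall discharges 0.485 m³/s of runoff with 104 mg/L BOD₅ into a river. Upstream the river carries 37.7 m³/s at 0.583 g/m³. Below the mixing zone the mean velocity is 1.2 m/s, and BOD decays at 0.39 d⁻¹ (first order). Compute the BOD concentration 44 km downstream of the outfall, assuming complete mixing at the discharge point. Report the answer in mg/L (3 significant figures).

After complete mixing, C₀ = (0.485·104 + 37.7·0.583) / 38.19 = 1.897 mg/L.
Travel time t = 4.4e+04 m / 1.2 m/s = 3.667e+04 s = 0.4244 d.
C = 1.897·exp(−0.39·0.4244) = 1.897·0.8475 = 1.607 mg/L.

1.61 mg/L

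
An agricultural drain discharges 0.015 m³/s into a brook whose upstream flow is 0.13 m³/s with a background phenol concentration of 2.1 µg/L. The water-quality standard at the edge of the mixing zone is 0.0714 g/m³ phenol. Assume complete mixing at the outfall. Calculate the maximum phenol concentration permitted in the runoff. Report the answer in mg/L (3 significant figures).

0.672 mg/L

2.1 µg/L = 0.0021 mg/L.
Mass balance: 0.0714·0.145 = 0.015·Cₑ + 0.13·0.0021.
Cₑ = (0.01035 − 0.000273) / 0.015 = 0.672 mg/L.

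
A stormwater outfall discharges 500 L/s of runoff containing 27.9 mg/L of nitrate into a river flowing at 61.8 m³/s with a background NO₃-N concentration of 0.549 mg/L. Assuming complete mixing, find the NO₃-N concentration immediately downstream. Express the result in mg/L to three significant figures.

500 L/s = 0.5 m³/s.
Conservation of mass across the mixing zone: C = (0.5·27.9 + 61.8·0.549) / (0.5 + 61.8) = 47.88/62.3 = 0.7685 mg/L.

0.769 mg/L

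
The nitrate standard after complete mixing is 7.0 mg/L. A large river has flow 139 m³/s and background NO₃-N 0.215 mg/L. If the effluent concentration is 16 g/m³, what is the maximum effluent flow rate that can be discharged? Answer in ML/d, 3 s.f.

9050 ML/d

Mass balance at complete mixing: C_std·(Q_w + Q_r) = Q_w·C_e + Q_r·C_b.
Rearranging, Q_w = Q_r·(C_std − C_b)/(C_e − C_std) = 139·(7 − 0.215) / (16 − 7) = 104.8 m³/s.
= 9054 ML/d.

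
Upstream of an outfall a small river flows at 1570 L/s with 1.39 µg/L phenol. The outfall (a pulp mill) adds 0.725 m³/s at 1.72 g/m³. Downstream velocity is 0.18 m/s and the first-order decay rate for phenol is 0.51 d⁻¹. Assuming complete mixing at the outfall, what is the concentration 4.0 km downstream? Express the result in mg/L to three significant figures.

1570 L/s = 1.57 m³/s.
1.39 µg/L = 0.00139 mg/L.
After complete mixing, C₀ = (0.725·1.72 + 1.57·0.00139) / 2.295 = 0.5443 mg/L.
Travel time t = 4000 m / 0.18 m/s = 2.222e+04 s = 0.2572 d.
C = 0.5443·exp(−0.51·0.2572) = 0.5443·0.8771 = 0.4774 mg/L.

0.477 mg/L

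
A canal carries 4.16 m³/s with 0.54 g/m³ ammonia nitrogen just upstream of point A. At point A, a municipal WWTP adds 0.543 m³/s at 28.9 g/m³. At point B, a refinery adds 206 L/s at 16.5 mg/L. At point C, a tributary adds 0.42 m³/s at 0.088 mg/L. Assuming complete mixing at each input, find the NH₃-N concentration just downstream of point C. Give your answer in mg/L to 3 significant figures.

4.01 mg/L

After input A: C = (4.16·0.54 + 0.543·28.9) / 4.703 = 3.814 mg/L.
206 L/s = 0.206 m³/s.
After input B: C = (4.703·3.814 + 0.206·16.5) / 4.909 = 4.347 mg/L.
After input C: C = (4.909·4.347 + 0.42·0.088) / 5.329 = 4.011 mg/L.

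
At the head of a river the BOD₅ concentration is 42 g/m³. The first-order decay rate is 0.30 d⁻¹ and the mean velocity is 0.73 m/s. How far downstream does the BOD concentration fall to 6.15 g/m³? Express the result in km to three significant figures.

From C = C₀·e^(−kt), t = ln(C₀/C)/k = ln(42/6.15)/0.30 = 1.921/0.30 = 6.404 d.
Distance = v·t = 0.73 m/s × 5.533e+05 s = 4.039e+05 m = 403.9 km.

404 km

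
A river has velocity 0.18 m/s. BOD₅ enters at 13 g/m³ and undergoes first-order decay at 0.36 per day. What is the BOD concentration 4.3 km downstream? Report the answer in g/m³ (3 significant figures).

11.8 g/m³

Travel time t = 4.3 km / 0.18 m/s = 4300/0.18 = 2.389e+04 s = 0.2765 d.
First-order decay: C = 13·exp(−0.36·0.2765) = 13·0.9053 = 11.77 g/m³.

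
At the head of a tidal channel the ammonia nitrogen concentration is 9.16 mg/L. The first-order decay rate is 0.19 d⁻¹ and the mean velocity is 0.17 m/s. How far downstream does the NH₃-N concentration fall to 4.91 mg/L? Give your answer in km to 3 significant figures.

48.2 km

From C = C₀·e^(−kt), t = ln(C₀/C)/k = ln(9.16/4.91)/0.19 = 0.6236/0.19 = 3.282 d.
Distance = v·t = 0.17 m/s × 2.836e+05 s = 4.821e+04 m = 48.21 km.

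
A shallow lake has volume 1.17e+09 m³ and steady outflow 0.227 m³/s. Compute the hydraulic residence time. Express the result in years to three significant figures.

163 yr

Q = 0.227 m³/s × 3.156e+07 s/yr = 7.164e+06 m³/yr.
Hydraulic residence time τ = V/Q = 1.17e+09/7.164e+06 = 163.3 yr.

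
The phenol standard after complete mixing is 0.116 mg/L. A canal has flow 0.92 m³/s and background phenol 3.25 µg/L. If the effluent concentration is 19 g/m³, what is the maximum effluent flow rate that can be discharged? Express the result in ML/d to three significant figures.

3.25 µg/L = 0.00325 mg/L.
Mass balance at complete mixing: C_std·(Q_w + Q_r) = Q_w·C_e + Q_r·C_b.
Rearranging, Q_w = Q_r·(C_std − C_b)/(C_e − C_std) = 0.92·(0.116 − 0.00325) / (19 − 0.116) = 0.005493 m³/s.
= 0.4746 ML/d.

0.475 ML/d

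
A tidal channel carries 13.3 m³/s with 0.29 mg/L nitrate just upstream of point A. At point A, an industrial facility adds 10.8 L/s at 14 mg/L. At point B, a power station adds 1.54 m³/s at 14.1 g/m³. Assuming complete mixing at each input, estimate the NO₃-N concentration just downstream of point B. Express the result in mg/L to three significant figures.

1.73 mg/L

10.8 L/s = 0.0108 m³/s.
After input A: C = (13.3·0.29 + 0.0108·14) / 13.31 = 0.3011 mg/L.
After input B: C = (13.31·0.3011 + 1.54·14.1) / 14.85 = 1.732 mg/L.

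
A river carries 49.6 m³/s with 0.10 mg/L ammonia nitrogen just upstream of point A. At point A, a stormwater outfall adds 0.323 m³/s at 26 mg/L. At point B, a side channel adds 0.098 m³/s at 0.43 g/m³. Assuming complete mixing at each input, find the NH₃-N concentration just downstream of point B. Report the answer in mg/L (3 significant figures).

0.268 mg/L

After input A: C = (49.6·0.1 + 0.323·26) / 49.92 = 0.2676 mg/L.
After input B: C = (49.92·0.2676 + 0.098·0.43) / 50.02 = 0.2679 mg/L.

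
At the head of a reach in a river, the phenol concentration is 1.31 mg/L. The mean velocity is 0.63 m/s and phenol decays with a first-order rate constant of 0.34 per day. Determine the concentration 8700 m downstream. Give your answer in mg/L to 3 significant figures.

Travel time t = 8700 m / 0.63 m/s = 8700/0.63 = 1.381e+04 s = 0.1598 d.
First-order decay: C = 1.31·exp(−0.34·0.1598) = 1.31·0.9471 = 1.241 mg/L.

1.24 mg/L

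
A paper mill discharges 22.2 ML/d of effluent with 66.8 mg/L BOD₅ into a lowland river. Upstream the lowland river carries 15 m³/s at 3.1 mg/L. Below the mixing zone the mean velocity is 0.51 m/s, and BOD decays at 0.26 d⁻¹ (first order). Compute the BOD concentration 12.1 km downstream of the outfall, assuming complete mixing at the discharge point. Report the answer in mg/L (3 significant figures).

22.2 ML/d = 0.2569 m³/s.
After complete mixing, C₀ = (0.2569·66.8 + 15·3.1) / 15.26 = 4.173 mg/L.
Travel time t = 1.21e+04 m / 0.51 m/s = 2.373e+04 s = 0.2746 d.
C = 4.173·exp(−0.26·0.2746) = 4.173·0.9311 = 3.885 mg/L.

3.89 mg/L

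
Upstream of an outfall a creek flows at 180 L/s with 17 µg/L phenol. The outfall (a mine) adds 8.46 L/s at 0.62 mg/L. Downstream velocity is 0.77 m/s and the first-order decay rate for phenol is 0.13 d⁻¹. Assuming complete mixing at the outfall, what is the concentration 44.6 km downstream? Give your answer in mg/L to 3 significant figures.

0.0404 mg/L

8.46 L/s = 0.00846 m³/s.
180 L/s = 0.18 m³/s.
17 µg/L = 0.017 mg/L.
After complete mixing, C₀ = (0.00846·0.62 + 0.18·0.017) / 0.1885 = 0.04407 mg/L.
Travel time t = 4.46e+04 m / 0.77 m/s = 5.792e+04 s = 0.6704 d.
C = 0.04407·exp(−0.13·0.6704) = 0.04407·0.9165 = 0.04039 mg/L.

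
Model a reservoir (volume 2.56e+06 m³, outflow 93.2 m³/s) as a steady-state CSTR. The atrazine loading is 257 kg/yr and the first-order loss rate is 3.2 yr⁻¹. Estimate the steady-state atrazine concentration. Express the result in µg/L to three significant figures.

Outflow Q = 93.2 m³/s × 3.156e+07 s/yr = 2.941e+09 m³/yr.
Steady-state CSTR mass balance: W = Q·C + k·V·C, so C = W/(Q + kV).
Q + kV = 2.941e+09 + 3.2·2.56e+06 = 2.949e+09 m³/yr.
C = 257/2.949e+09 = 8.714e-08 kg/m³ = 8.714e-05 mg/L = 0.08714 µg/L.

0.0871 µg/L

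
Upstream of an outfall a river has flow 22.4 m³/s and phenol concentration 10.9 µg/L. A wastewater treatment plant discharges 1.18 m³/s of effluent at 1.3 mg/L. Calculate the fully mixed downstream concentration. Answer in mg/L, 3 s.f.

10.9 µg/L = 0.0109 mg/L.
Conservation of mass across the mixing zone: C = (1.18·1.3 + 22.4·0.0109) / (1.18 + 22.4) = 1.778/23.58 = 0.07541 mg/L.

0.0754 mg/L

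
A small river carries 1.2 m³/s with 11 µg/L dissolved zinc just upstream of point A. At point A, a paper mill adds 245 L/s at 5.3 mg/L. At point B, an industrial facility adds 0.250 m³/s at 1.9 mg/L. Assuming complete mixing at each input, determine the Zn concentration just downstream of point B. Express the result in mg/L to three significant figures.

1.05 mg/L

11 µg/L = 0.011 mg/L.
245 L/s = 0.245 m³/s.
After input A: C = (1.2·0.011 + 0.245·5.3) / 1.445 = 0.9078 mg/L.
After input B: C = (1.445·0.9078 + 0.25·1.9) / 1.695 = 1.054 mg/L.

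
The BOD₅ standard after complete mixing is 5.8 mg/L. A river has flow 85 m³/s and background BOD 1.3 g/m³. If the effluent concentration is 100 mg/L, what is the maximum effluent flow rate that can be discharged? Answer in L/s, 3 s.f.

Mass balance at complete mixing: C_std·(Q_w + Q_r) = Q_w·C_e + Q_r·C_b.
Rearranging, Q_w = Q_r·(C_std − C_b)/(C_e − C_std) = 85·(5.8 − 1.3) / (100 − 5.8) = 4.061 m³/s.
= 4061 L/s.

4060 L/s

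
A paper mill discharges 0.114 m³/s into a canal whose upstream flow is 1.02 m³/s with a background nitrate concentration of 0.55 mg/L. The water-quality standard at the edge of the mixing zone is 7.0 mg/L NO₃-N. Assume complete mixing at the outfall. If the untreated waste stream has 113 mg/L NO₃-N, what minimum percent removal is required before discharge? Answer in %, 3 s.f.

Mass balance: 7·1.134 = 0.114·Cₑ + 1.02·0.55.
Cₑ = (7.938 − 0.561) / 0.114 = 64.71 mg/L.
Required removal = 1 − 64.71/113 = 42.73 %.

42.7 %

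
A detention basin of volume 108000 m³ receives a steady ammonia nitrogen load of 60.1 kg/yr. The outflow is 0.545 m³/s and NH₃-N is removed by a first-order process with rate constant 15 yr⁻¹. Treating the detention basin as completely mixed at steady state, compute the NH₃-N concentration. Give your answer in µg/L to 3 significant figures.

Outflow Q = 0.545 m³/s × 3.156e+07 s/yr = 1.72e+07 m³/yr.
Steady-state CSTR mass balance: W = Q·C + k·V·C, so C = W/(Q + kV).
Q + kV = 1.72e+07 + 15·108000 = 1.882e+07 m³/yr.
C = 60.1/1.882e+07 = 3.194e-06 kg/m³ = 0.003194 mg/L = 3.194 µg/L.

3.19 µg/L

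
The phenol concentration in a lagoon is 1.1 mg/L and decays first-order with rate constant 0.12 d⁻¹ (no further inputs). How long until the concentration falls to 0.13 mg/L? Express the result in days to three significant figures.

17.8 d

t = ln(C₀/C)/k = ln(1.1/0.13)/0.12 = 2.136/0.12 = 17.8 d.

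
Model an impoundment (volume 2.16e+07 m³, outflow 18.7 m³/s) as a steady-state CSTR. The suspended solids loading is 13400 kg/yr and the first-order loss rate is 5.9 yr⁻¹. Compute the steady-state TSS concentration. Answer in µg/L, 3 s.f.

Outflow Q = 18.7 m³/s × 3.156e+07 s/yr = 5.901e+08 m³/yr.
Steady-state CSTR mass balance: W = Q·C + k·V·C, so C = W/(Q + kV).
Q + kV = 5.901e+08 + 5.9·2.16e+07 = 7.176e+08 m³/yr.
C = 13400/7.176e+08 = 1.867e-05 kg/m³ = 0.01867 mg/L = 18.67 µg/L.

18.7 µg/L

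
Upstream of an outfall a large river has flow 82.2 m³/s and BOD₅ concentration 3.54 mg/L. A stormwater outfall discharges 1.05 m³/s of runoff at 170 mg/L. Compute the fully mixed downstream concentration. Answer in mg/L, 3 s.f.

5.64 mg/L

Conservation of mass across the mixing zone: C = (1.05·170 + 82.2·3.54) / (1.05 + 82.2) = 469.5/83.25 = 5.639 mg/L.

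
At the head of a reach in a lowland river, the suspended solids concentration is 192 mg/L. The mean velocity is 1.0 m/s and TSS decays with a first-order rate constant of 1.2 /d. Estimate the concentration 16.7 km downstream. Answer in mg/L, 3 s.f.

Travel time t = 16.7 km / 1.0 m/s = 1.67e+04/1.0 = 1.67e+04 s = 0.1933 d.
First-order decay: C = 192·exp(−1.2·0.1933) = 192·0.793 = 152.3 mg/L.

152 mg/L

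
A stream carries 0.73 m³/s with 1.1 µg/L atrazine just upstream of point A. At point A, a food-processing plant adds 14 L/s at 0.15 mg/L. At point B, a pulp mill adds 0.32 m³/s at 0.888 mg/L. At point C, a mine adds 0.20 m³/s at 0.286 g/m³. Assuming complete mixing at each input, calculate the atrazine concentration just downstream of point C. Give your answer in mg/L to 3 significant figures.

0.272 mg/L

1.1 µg/L = 0.0011 mg/L.
14 L/s = 0.014 m³/s.
After input A: C = (0.73·0.0011 + 0.014·0.15) / 0.744 = 0.003902 mg/L.
After input B: C = (0.744·0.003902 + 0.32·0.888) / 1.064 = 0.2698 mg/L.
After input C: C = (1.064·0.2698 + 0.2·0.286) / 1.264 = 0.2724 mg/L.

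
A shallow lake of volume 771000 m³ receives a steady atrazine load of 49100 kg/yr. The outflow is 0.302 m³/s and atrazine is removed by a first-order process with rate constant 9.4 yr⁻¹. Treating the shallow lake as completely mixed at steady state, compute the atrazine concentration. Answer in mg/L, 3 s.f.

Outflow Q = 0.302 m³/s × 3.156e+07 s/yr = 9.53e+06 m³/yr.
Steady-state CSTR mass balance: W = Q·C + k·V·C, so C = W/(Q + kV).
Q + kV = 9.53e+06 + 9.4·771000 = 1.678e+07 m³/yr.
C = 49100/1.678e+07 = 0.002926 kg/m³ = 2.926 mg/L.

2.93 mg/L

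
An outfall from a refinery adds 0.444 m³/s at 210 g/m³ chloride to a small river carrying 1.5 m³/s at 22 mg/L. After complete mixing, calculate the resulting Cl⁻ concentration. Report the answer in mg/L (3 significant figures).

64.9 mg/L

Conservation of mass across the mixing zone: C = (0.444·210 + 1.5·22) / (0.444 + 1.5) = 126.2/1.944 = 64.94 mg/L.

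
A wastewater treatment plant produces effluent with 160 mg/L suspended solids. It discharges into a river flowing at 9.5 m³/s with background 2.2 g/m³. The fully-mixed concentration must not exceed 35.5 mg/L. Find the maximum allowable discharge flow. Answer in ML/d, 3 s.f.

Mass balance at complete mixing: C_std·(Q_w + Q_r) = Q_w·C_e + Q_r·C_b.
Rearranging, Q_w = Q_r·(C_std − C_b)/(C_e − C_std) = 9.5·(35.5 − 2.2) / (160 − 35.5) = 2.541 m³/s.
= 219.5 ML/d.

220 ML/d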